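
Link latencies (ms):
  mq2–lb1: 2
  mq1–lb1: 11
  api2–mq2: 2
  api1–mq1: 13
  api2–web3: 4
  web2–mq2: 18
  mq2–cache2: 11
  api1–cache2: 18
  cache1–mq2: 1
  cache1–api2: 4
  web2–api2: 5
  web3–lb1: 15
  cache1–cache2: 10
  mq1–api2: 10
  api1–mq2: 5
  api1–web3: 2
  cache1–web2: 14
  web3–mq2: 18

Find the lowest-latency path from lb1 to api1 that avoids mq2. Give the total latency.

17

Some routes from lb1 to api1 avoiding mq2:
lb1-mq1-api2-web3-api1: 11 + 10 + 4 + 2 = 27
lb1-web3-api1: 15 + 2 = 17
lb1-mq1-api1: 11 + 13 = 24
Shortest: 17 ms.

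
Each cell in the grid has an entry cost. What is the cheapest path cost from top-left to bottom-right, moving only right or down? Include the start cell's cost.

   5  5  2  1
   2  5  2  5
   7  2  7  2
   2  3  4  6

26

Take [0,0] [0,1] [0,2] [0,3] [1,3] [2,3] [3,3] for a total of 5 + 5 + 2 + 1 + 5 + 2 + 6 = 26.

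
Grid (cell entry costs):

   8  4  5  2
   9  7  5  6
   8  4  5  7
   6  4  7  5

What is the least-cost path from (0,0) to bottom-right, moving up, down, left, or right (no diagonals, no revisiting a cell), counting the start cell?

37

One optimal route is (0,0)→(0,1)→(0,2)→(0,3)→(1,3)→(2,3)→(3,3).
Its cost is 8 + 4 + 5 + 2 + 6 + 7 + 5 = 37.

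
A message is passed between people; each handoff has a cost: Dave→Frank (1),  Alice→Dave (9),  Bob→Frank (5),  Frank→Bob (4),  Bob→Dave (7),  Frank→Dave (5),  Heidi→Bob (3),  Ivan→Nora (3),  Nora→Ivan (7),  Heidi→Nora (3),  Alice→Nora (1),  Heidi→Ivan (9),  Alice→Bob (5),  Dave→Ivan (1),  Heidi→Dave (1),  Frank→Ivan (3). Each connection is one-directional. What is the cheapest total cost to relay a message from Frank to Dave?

Paths from Frank to Dave:
Frank - Dave: 5
Frank - Bob - Dave: 4 + 7 = 11
The minimum is 5.

5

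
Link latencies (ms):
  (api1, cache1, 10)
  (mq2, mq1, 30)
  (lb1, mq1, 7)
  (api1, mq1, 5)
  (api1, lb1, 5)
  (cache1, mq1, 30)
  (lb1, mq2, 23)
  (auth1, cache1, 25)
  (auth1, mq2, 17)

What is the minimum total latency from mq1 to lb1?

7

Some routes from mq1 to lb1:
mq1 → api1 → cache1 → auth1 → mq2 → lb1: 5 + 10 + 25 + 17 + 23 = 80
mq1 → lb1: 7
mq1 → mq2 → lb1: 30 + 23 = 53
mq1 → cache1 → api1 → lb1: 30 + 10 + 5 = 45
mq1 → api1 → lb1: 5 + 5 = 10
Shortest: 7 ms.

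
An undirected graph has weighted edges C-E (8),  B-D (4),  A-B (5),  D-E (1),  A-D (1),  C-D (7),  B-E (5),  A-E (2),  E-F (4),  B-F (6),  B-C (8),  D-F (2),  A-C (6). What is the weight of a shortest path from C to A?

Comparing a few candidate routes:
C -> E -> D -> A: 8 + 1 + 1 = 10
C -> A: 6
C -> D -> E -> A: 7 + 1 + 2 = 10
C -> D -> A: 7 + 1 = 8
C -> E -> A: 8 + 2 = 10
Best route has total 6.

6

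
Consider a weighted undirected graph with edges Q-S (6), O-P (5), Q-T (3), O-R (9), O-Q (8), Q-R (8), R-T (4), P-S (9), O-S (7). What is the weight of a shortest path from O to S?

7

Some routes from O to S:
O - Q - S: 8 + 6 = 14
O - S: 7
O - P - S: 5 + 9 = 14
Shortest: 7.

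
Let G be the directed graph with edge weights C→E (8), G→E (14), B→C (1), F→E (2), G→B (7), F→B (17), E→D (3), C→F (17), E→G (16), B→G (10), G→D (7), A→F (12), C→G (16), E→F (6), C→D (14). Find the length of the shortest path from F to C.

Candidate routes:
F -> B -> C: 17 + 1 = 18
F -> E -> G -> B -> C: 2 + 16 + 7 + 1 = 26
Shortest: 18.

18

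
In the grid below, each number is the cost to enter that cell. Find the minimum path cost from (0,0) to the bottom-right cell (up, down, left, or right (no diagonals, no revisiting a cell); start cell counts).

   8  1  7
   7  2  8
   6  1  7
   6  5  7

One optimal route is [0,0]→[0,1]→[1,1]→[2,1]→[3,1]→[3,2].
Its cost is 8 + 1 + 2 + 1 + 5 + 7 = 24.

24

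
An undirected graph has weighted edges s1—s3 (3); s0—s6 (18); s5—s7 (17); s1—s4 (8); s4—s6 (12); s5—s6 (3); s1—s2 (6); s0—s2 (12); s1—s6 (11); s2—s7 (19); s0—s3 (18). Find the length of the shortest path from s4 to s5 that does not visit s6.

50

Candidate routes:
s4→s1→s3→s0→s2→s7→s5: 8 + 3 + 18 + 12 + 19 + 17 = 77
s4→s1→s2→s7→s5: 8 + 6 + 19 + 17 = 50
The minimum is 50.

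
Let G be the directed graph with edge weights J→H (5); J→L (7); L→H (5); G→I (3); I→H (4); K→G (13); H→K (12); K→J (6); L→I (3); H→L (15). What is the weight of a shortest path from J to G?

Candidate routes:
J - L - H - K - G: 7 + 5 + 12 + 13 = 37
J - L - I - H - K - G: 7 + 3 + 4 + 12 + 13 = 39
J - H - K - G: 5 + 12 + 13 = 30
The minimum is 30.

30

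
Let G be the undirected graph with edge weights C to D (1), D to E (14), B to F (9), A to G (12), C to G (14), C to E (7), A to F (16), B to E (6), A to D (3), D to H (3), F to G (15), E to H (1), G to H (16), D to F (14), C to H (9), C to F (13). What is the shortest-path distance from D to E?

A few of the D→E routes:
D - C - H - E: 1 + 9 + 1 = 11
D - H - E: 3 + 1 = 4
D - E: 14
D - C - E: 1 + 7 = 8
The minimum is 4.

4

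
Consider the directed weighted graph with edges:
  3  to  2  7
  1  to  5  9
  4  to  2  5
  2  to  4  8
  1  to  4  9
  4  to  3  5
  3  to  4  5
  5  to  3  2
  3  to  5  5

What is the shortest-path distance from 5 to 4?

Candidate routes:
5 → 3 → 4: 2 + 5 = 7
5 → 3 → 2 → 4: 2 + 7 + 8 = 17
The minimum is 7.

7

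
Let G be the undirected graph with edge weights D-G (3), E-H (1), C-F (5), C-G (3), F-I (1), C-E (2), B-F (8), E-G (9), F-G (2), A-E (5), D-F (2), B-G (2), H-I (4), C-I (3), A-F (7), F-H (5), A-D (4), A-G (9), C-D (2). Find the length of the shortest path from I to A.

A few of the I→A routes:
I -> F -> A: 1 + 7 = 8
I -> F -> D -> A: 1 + 2 + 4 = 7
I -> C -> D -> A: 3 + 2 + 4 = 9
Shortest: 7.

7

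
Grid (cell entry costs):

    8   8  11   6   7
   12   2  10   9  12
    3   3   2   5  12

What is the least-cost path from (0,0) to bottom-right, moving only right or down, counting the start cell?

40

One optimal route is (0,0) -> (0,1) -> (1,1) -> (2,1) -> (2,2) -> (2,3) -> (2,4).
Its cost is 8 + 8 + 2 + 3 + 2 + 5 + 12 = 40.
(Top row then right column would cost 64.)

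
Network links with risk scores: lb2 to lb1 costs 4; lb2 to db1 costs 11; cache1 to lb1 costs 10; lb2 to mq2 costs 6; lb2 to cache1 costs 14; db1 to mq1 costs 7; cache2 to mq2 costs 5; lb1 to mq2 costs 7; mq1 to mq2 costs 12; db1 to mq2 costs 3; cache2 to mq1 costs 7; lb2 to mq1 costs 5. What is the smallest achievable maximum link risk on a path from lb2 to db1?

6

Comparing a few candidate routes:
lb2→mq1→db1: max(5, 7) = 7
lb2→lb1→mq2→cache2→mq1→db1: max(4, 7, 5, 7, 7) = 7
lb2→mq2→db1: max(6, 3) = 6
lb2→mq2→cache2→mq1→db1: max(6, 5, 7, 7) = 7
lb2→lb1→mq2→db1: max(4, 7, 3) = 7
The minimum achievable maximum is 6.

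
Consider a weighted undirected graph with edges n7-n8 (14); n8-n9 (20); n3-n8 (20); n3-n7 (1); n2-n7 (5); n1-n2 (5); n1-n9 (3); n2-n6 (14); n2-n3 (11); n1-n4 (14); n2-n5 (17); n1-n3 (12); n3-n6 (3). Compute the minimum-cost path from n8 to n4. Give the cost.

37

Some routes from n8 to n4:
n8 - n7 - n3 - n1 - n4: 14 + 1 + 12 + 14 = 41
n8 - n7 - n2 - n1 - n4: 14 + 5 + 5 + 14 = 38
n8 - n9 - n1 - n4: 20 + 3 + 14 = 37
Shortest: 37.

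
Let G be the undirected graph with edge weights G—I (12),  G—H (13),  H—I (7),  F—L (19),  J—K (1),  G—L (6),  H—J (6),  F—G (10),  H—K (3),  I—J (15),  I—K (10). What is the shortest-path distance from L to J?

23

Checking several routes:
L -> G -> H -> K -> J: 6 + 13 + 3 + 1 = 23
L -> G -> I -> K -> J: 6 + 12 + 10 + 1 = 29
L -> G -> H -> J: 6 + 13 + 6 = 25
Best route has total 23.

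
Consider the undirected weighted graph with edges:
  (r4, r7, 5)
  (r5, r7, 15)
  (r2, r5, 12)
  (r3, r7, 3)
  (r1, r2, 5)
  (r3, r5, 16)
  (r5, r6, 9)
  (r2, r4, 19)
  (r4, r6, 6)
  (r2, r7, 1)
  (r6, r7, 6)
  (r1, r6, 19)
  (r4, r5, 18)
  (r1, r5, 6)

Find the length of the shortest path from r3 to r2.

A few of the r3→r2 routes:
r3 → r7 → r2: 3 + 1 = 4
r3 → r5 → r2: 16 + 12 = 28
r3 → r7 → r4 → r2: 3 + 5 + 19 = 27
r3 → r5 → r1 → r2: 16 + 6 + 5 = 27
Shortest: 4.

4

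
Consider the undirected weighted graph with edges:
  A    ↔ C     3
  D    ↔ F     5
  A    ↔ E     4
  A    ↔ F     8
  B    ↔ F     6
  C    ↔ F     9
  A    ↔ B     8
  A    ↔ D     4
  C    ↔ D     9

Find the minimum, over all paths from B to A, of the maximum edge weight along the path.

Paths from B to A:
B - F - D - A: max(6, 5, 4) = 6
B - F - D - C - A: max(6, 5, 9, 3) = 9
B - F - C - D - A: max(6, 9, 9, 4) = 9
B - F - A: max(6, 8) = 8
B - A: max(8) = 8
B - F - C - A: max(6, 9, 3) = 9
Smallest bottleneck: 6.

6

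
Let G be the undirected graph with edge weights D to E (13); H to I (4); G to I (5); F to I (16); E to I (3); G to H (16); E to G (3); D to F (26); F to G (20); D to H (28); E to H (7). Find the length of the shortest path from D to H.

A few of the D→H routes:
D - E - H: 13 + 7 = 20
D - E - I - H: 13 + 3 + 4 = 20
D - E - G - I - H: 13 + 3 + 5 + 4 = 25
The minimum is 20.

20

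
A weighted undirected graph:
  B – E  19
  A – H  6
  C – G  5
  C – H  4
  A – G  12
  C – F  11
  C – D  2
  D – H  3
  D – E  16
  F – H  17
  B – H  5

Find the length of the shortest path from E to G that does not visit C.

37

Paths from E to G avoiding C:
E -> B -> H -> A -> G: 19 + 5 + 6 + 12 = 42
E -> D -> H -> A -> G: 16 + 3 + 6 + 12 = 37
Shortest: 37.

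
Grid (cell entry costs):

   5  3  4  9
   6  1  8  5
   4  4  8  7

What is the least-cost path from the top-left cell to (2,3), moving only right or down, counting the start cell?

28

Cheapest: (0,0) → (0,1) → (1,1) → (2,1) → (2,2) → (2,3)
  5 + 3 + 1 + 4 + 8 + 7 = 28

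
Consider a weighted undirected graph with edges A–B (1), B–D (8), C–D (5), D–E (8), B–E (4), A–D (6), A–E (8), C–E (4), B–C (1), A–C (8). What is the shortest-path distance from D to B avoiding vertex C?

7

Candidate routes:
D→A→B: 6 + 1 = 7
D→B: 8
D→A→E→B: 6 + 8 + 4 = 18
D→E→B: 8 + 4 = 12
D→E→A→B: 8 + 8 + 1 = 17
Shortest: 7.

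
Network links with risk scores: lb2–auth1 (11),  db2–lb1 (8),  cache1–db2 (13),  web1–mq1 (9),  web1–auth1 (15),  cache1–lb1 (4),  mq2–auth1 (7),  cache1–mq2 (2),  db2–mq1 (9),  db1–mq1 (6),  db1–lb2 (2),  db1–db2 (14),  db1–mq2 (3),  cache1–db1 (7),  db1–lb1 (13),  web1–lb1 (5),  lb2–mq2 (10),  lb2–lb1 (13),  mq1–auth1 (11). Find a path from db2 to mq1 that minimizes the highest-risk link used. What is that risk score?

8

A few of the db2→mq1 routes:
db2-lb1-cache1-mq2-db1-mq1: max(8, 4, 2, 3, 6) = 8
db2-lb1-cache1-db1-mq1: max(8, 4, 7, 6) = 8
db2-mq1: max(9) = 9
db2-lb1-web1-mq1: max(8, 5, 9) = 9
Best route has worst link 8.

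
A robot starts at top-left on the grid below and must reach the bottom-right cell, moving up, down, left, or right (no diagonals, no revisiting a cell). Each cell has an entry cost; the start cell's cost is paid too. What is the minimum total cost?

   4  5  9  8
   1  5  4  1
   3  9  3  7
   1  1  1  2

13

Path r0c0→r1c0→r2c0→r3c0→r3c1→r3c2→r3c3: 4 + 1 + 3 + 1 + 1 + 1 + 2 = 13.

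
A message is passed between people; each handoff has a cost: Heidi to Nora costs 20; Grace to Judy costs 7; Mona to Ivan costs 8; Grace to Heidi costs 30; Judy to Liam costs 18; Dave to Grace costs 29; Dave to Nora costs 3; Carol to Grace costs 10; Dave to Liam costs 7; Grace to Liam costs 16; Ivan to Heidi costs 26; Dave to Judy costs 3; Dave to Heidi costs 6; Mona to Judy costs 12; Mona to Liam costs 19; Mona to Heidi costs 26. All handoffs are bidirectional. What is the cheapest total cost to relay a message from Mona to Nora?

18

A few of the Mona→Nora routes:
Mona → Liam → Dave → Nora: 19 + 7 + 3 = 29
Mona → Judy → Liam → Dave → Nora: 12 + 18 + 7 + 3 = 40
Mona → Judy → Dave → Heidi → Nora: 12 + 3 + 6 + 20 = 41
Mona → Judy → Dave → Nora: 12 + 3 + 3 = 18
Mona → Heidi → Dave → Nora: 26 + 6 + 3 = 35
Mona → Liam → Judy → Dave → Nora: 19 + 18 + 3 + 3 = 43
The minimum is 18.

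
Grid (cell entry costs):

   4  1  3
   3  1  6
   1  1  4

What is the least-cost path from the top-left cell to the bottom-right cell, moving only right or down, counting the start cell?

11

Cheapest: (0,0) → (0,1) → (1,1) → (2,1) → (2,2)
  4 + 1 + 1 + 1 + 4 = 11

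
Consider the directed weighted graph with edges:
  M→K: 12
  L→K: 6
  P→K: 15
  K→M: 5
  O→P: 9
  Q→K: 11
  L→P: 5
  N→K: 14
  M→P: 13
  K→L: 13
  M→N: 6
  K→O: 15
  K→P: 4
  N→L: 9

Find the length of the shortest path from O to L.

37

Routes from O to L:
O→P→K→L: 9 + 15 + 13 = 37
O→P→K→M→N→L: 9 + 15 + 5 + 6 + 9 = 44
The minimum is 37.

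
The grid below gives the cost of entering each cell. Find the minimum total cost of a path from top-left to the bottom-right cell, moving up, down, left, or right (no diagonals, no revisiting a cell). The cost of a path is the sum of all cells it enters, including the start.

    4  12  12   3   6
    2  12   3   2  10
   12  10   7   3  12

One optimal route is (0,0) -> (1,0) -> (1,1) -> (1,2) -> (1,3) -> (2,3) -> (2,4).
Its cost is 4 + 2 + 12 + 3 + 2 + 3 + 12 = 38.

38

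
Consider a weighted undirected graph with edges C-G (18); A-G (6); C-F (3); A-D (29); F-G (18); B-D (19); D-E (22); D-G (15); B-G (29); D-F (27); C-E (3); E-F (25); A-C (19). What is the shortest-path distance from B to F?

46

Checking several routes:
B -> D -> E -> C -> F: 19 + 22 + 3 + 3 = 47
B -> G -> C -> F: 29 + 18 + 3 = 50
B -> D -> G -> F: 19 + 15 + 18 = 52
B -> D -> F: 19 + 27 = 46
B -> D -> G -> C -> F: 19 + 15 + 18 + 3 = 55
B -> G -> F: 29 + 18 = 47
Shortest: 46.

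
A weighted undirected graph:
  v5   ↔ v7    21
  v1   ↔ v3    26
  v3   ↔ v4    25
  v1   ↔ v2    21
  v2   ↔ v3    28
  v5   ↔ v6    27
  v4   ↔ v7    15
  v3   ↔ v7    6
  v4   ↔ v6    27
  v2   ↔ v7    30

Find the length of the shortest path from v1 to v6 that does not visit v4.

Routes from v1 to v6 avoiding v4:
v1 - v2 - v3 - v7 - v5 - v6: 21 + 28 + 6 + 21 + 27 = 103
v1 - v3 - v7 - v5 - v6: 26 + 6 + 21 + 27 = 80
v1 - v2 - v7 - v5 - v6: 21 + 30 + 21 + 27 = 99
v1 - v3 - v2 - v7 - v5 - v6: 26 + 28 + 30 + 21 + 27 = 132
Shortest: 80.

80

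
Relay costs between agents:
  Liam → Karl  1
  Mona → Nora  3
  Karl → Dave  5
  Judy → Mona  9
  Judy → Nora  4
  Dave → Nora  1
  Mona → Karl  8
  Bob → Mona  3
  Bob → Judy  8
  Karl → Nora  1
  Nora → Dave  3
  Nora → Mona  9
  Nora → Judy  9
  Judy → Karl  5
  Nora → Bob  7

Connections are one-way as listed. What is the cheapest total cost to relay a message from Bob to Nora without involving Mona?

12

Routes from Bob to Nora avoiding Mona:
Bob-Judy-Nora: 8 + 4 = 12
Bob-Judy-Karl-Nora: 8 + 5 + 1 = 14
Bob-Judy-Karl-Dave-Nora: 8 + 5 + 5 + 1 = 19
Best route has total 12.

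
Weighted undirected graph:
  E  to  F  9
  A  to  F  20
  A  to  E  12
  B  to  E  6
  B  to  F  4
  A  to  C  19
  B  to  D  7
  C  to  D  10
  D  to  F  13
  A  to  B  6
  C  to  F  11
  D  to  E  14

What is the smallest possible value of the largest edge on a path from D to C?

Some routes from D to C:
D-C: max(10) = 10
D-B-E-F-C: max(7, 6, 9, 11) = 11
D-F-C: max(13, 11) = 13
D-B-F-C: max(7, 4, 11) = 11
D-B-A-E-F-C: max(7, 6, 12, 9, 11) = 12
Smallest bottleneck: 10.

10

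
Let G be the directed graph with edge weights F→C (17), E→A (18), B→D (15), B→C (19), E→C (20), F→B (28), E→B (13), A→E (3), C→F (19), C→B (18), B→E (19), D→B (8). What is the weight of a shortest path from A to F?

42

Routes from A to F:
A - E - C - F: 3 + 20 + 19 = 42
A - E - B - C - F: 3 + 13 + 19 + 19 = 54
The minimum is 42.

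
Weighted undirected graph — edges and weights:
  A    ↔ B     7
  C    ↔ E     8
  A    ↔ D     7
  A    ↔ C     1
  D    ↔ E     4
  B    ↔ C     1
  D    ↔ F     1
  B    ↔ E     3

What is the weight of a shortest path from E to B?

3

Routes from E to B:
E -> C -> A -> B: 8 + 1 + 7 = 16
E -> C -> B: 8 + 1 = 9
E -> B: 3
E -> D -> A -> C -> B: 4 + 7 + 1 + 1 = 13
E -> D -> A -> B: 4 + 7 + 7 = 18
The minimum is 3.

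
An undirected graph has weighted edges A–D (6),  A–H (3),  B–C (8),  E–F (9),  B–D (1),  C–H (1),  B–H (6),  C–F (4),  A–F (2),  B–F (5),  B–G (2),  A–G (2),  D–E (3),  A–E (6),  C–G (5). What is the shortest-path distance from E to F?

8

Comparing a few candidate routes:
E→A→F: 6 + 2 = 8
E→F: 9
E→D→B→F: 3 + 1 + 5 = 9
The minimum is 8.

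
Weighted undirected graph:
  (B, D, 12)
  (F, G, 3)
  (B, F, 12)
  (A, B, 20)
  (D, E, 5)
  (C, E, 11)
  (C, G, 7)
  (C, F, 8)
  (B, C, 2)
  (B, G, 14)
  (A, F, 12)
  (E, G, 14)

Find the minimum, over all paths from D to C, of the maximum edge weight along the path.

11

Checking several routes:
D→E→G→F→B→C: max(5, 14, 3, 12, 2) = 14
D→E→C: max(5, 11) = 11
D→B→F→G→C: max(12, 12, 3, 7) = 12
D→E→G→F→C: max(5, 14, 3, 8) = 14
D→B→F→C: max(12, 12, 8) = 12
D→B→C: max(12, 2) = 12
Smallest bottleneck: 11.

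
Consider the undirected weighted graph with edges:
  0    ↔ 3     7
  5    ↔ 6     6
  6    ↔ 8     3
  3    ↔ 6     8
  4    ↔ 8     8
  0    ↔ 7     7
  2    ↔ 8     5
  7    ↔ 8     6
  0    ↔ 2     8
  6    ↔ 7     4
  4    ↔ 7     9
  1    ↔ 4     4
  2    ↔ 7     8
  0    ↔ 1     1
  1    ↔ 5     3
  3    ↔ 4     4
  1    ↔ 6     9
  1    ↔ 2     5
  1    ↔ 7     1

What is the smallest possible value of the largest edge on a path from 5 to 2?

5

Checking several routes:
5→6→8→2: max(6, 3, 5) = 6
5→1→2: max(3, 5) = 5
5→6→7→8→2: max(6, 4, 6, 5) = 6
5→6→7→1→2: max(6, 4, 1, 5) = 6
5→6→8→7→1→2: max(6, 3, 6, 1, 5) = 6
5→1→7→6→8→2: max(3, 1, 4, 3, 5) = 5
The minimum achievable maximum is 5.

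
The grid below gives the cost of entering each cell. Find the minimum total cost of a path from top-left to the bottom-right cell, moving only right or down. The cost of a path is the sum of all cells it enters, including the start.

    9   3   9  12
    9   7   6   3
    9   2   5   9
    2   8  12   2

Cheapest: r0c0 r0c1 r1c1 r2c1 r2c2 r2c3 r3c3
  9 + 3 + 7 + 2 + 5 + 9 + 2 = 37

37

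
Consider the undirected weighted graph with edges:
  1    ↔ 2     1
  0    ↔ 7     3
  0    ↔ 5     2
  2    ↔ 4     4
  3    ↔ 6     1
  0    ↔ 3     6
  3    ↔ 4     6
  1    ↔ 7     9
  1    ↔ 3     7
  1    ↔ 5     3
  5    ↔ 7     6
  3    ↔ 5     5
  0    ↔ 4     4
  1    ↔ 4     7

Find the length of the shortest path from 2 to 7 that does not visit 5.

10

Checking several routes:
2 → 1 → 4 → 0 → 7: 1 + 7 + 4 + 3 = 15
2 → 4 → 0 → 7: 4 + 4 + 3 = 11
2 → 1 → 7: 1 + 9 = 10
Best route has total 10.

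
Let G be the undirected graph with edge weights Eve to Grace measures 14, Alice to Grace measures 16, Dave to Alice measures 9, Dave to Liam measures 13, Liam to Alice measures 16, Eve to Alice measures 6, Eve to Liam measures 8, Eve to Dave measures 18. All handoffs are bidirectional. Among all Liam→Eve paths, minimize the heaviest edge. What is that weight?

8

A few of the Liam→Eve routes:
Liam→Dave→Alice→Eve: max(13, 9, 6) = 13
Liam→Dave→Alice→Grace→Eve: max(13, 9, 16, 14) = 16
Liam→Eve: max(8) = 8
The minimum achievable maximum is 8.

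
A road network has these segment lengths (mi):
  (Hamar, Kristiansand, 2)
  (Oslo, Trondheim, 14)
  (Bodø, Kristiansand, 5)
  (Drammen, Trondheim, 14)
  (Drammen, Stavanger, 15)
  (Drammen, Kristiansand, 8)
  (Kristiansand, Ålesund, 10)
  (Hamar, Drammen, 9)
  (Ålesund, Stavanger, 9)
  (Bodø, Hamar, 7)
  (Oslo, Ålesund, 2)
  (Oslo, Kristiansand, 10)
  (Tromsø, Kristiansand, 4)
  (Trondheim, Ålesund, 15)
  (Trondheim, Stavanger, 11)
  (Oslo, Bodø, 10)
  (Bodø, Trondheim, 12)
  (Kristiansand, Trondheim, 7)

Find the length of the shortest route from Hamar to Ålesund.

Comparing a few candidate routes:
Hamar -> Kristiansand -> Ålesund: 2 + 10 = 12
Hamar -> Bodø -> Oslo -> Ålesund: 7 + 10 + 2 = 19
Hamar -> Kristiansand -> Bodø -> Oslo -> Ålesund: 2 + 5 + 10 + 2 = 19
Hamar -> Kristiansand -> Oslo -> Ålesund: 2 + 10 + 2 = 14
Shortest: 12 mi.

12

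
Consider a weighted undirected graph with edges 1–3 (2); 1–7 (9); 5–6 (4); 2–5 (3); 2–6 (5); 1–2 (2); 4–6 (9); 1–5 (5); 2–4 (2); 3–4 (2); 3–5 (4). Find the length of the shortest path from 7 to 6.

16

A few of the 7→6 routes:
7→1→5→6: 9 + 5 + 4 = 18
7→1→3→4→2→6: 9 + 2 + 2 + 2 + 5 = 20
7→1→2→6: 9 + 2 + 5 = 16
7→1→3→5→6: 9 + 2 + 4 + 4 = 19
7→1→2→5→6: 9 + 2 + 3 + 4 = 18
Shortest: 16.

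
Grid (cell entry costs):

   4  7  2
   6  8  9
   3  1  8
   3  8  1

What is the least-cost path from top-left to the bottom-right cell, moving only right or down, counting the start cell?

23

Path [0,0]→[1,0]→[2,0]→[2,1]→[2,2]→[3,2]: 4 + 6 + 3 + 1 + 8 + 1 = 23.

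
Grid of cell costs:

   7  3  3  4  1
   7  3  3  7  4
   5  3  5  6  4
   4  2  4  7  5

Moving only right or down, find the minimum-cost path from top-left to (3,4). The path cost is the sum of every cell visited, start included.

31

Cheapest: (0,0) -> (0,1) -> (0,2) -> (0,3) -> (0,4) -> (1,4) -> (2,4) -> (3,4)
  7 + 3 + 3 + 4 + 1 + 4 + 4 + 5 = 31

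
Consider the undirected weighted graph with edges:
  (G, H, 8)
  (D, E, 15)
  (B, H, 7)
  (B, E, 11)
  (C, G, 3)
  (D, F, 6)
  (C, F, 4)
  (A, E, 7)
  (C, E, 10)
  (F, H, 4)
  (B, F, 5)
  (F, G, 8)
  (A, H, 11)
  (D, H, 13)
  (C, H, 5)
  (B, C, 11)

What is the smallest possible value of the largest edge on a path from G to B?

5

Some routes from G to B:
G-H-B: max(8, 7) = 8
G-C-H-B: max(3, 5, 7) = 7
G-C-F-H-B: max(3, 4, 4, 7) = 7
G-C-H-F-B: max(3, 5, 4, 5) = 5
G-C-F-B: max(3, 4, 5) = 5
Best route has worst link 5.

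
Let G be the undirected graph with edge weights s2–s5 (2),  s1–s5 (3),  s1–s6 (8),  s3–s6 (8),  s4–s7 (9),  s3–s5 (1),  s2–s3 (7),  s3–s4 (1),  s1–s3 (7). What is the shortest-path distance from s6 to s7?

18

Routes from s6 to s7:
s6→s1→s3→s4→s7: 8 + 7 + 1 + 9 = 25
s6→s1→s5→s2→s3→s4→s7: 8 + 3 + 2 + 7 + 1 + 9 = 30
s6→s3→s4→s7: 8 + 1 + 9 = 18
s6→s1→s5→s3→s4→s7: 8 + 3 + 1 + 1 + 9 = 22
Best route has total 18.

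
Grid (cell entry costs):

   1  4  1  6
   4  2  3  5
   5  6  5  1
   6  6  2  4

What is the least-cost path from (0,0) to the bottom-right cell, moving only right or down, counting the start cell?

Best path: [0,0] [0,1] [0,2] [1,2] [1,3] [2,3] [3,3]
Cost: 1 + 4 + 1 + 3 + 5 + 1 + 4 = 19
(Top row then right column would cost 22.)

19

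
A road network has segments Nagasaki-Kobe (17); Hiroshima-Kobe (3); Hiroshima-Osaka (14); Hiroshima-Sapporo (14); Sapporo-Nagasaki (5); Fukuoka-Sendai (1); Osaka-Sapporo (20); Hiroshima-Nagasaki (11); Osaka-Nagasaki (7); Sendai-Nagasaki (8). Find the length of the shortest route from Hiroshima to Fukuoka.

Checking several routes:
Hiroshima-Kobe-Nagasaki-Sendai-Fukuoka: 3 + 17 + 8 + 1 = 29
Hiroshima-Sapporo-Nagasaki-Sendai-Fukuoka: 14 + 5 + 8 + 1 = 28
Hiroshima-Nagasaki-Sendai-Fukuoka: 11 + 8 + 1 = 20
The minimum is 20 km.

20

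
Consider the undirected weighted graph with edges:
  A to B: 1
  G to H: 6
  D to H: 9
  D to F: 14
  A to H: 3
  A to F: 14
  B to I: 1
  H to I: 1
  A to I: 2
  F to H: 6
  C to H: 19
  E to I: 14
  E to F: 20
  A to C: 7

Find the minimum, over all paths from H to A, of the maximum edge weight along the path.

1

Some routes from H to A:
H - I - B - A: max(1, 1, 1) = 1
H - I - A: max(1, 2) = 2
H - A: max(3) = 3
The minimum achievable maximum is 1.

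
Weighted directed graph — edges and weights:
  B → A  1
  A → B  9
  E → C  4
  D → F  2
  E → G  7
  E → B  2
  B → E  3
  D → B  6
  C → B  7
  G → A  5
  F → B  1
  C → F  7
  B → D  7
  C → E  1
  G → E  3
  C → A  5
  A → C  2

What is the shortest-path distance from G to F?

14

Checking several routes:
G→E→C→F: 3 + 4 + 7 = 14
G→E→B→D→F: 3 + 2 + 7 + 2 = 14
G→A→C→F: 5 + 2 + 7 = 14
Shortest: 14.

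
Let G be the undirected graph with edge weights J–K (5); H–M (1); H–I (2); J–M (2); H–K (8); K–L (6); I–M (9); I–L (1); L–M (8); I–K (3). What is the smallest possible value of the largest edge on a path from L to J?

Some routes from L to J:
L→K→J: max(6, 5) = 6
L→I→H→M→J: max(1, 2, 1, 2) = 2
L→K→I→H→M→J: max(6, 3, 2, 1, 2) = 6
L→I→K→H→M→J: max(1, 3, 8, 1, 2) = 8
L→I→K→J: max(1, 3, 5) = 5
Best route has worst link 2.

2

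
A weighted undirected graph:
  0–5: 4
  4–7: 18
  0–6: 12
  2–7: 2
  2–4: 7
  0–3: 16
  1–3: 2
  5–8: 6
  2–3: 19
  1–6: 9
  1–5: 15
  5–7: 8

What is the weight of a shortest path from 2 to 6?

26

Comparing a few candidate routes:
2 → 3 → 1 → 6: 19 + 2 + 9 = 30
2 → 7 → 5 → 0 → 6: 2 + 8 + 4 + 12 = 26
2 → 7 → 5 → 1 → 6: 2 + 8 + 15 + 9 = 34
2 → 7 → 5 → 0 → 3 → 1 → 6: 2 + 8 + 4 + 16 + 2 + 9 = 41
2 → 3 → 0 → 6: 19 + 16 + 12 = 47
The minimum is 26.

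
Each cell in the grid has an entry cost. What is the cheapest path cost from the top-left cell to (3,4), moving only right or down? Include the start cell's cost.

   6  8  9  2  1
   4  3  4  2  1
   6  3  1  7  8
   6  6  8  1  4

Path (0,0)→(1,0)→(1,1)→(2,1)→(2,2)→(2,3)→(3,3)→(3,4): 6 + 4 + 3 + 3 + 1 + 7 + 1 + 4 = 29.
(Top row then right column would cost 39.)

29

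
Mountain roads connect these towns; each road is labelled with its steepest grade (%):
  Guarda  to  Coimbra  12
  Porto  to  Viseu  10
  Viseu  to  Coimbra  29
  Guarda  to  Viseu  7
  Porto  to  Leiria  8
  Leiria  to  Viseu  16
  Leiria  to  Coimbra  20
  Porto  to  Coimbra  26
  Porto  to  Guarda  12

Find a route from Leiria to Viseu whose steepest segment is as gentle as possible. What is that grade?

10

Checking several routes:
Leiria-Coimbra-Porto-Guarda-Viseu: max(20, 26, 12, 7) = 26
Leiria-Coimbra-Guarda-Porto-Viseu: max(20, 12, 12, 10) = 20
Leiria-Viseu: max(16) = 16
Leiria-Porto-Guarda-Viseu: max(8, 12, 7) = 12
Leiria-Coimbra-Guarda-Viseu: max(20, 12, 7) = 20
Leiria-Porto-Viseu: max(8, 10) = 10
Smallest bottleneck: 10%.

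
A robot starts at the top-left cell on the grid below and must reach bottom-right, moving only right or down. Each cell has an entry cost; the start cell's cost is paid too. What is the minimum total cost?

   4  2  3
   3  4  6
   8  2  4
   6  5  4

Take (0,0)→(0,1)→(1,1)→(2,1)→(2,2)→(3,2) for a total of 4 + 2 + 4 + 2 + 4 + 4 = 20.
(Top row then right column would cost 23.)

20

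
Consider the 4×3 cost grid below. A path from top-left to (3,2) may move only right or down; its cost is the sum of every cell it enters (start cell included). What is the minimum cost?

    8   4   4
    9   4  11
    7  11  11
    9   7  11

45

Cheapest: (0,0) -> (0,1) -> (1,1) -> (2,1) -> (3,1) -> (3,2)
  8 + 4 + 4 + 11 + 7 + 11 = 45
For comparison, the top-then-right route costs 49.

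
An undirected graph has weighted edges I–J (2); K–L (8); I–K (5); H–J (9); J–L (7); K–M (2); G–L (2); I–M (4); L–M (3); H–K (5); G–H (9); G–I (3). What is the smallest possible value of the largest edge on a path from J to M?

3

Comparing a few candidate routes:
J - I - K - M: max(2, 5, 2) = 5
J - I - M: max(2, 4) = 4
J - L - G - I - K - M: max(7, 2, 3, 5, 2) = 7
J - L - M: max(7, 3) = 7
J - L - G - I - M: max(7, 2, 3, 4) = 7
J - I - G - L - M: max(2, 3, 2, 3) = 3
Smallest bottleneck: 3.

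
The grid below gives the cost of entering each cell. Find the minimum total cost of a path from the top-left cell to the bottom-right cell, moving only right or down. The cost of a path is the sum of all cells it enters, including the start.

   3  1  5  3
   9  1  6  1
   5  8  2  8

Take r0c0 -> r0c1 -> r1c1 -> r1c2 -> r1c3 -> r2c3 for a total of 3 + 1 + 1 + 6 + 1 + 8 = 20.

20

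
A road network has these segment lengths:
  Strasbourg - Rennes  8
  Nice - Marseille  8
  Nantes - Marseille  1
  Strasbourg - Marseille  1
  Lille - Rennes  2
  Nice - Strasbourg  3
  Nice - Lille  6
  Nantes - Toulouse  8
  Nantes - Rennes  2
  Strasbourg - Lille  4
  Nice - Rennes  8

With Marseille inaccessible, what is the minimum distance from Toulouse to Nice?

Routes from Toulouse to Nice avoiding Marseille:
Toulouse→Nantes→Rennes→Lille→Nice: 8 + 2 + 2 + 6 = 18
Toulouse→Nantes→Rennes→Lille→Strasbourg→Nice: 8 + 2 + 2 + 4 + 3 = 19
Toulouse→Nantes→Rennes→Nice: 8 + 2 + 8 = 18
Toulouse→Nantes→Rennes→Strasbourg→Lille→Nice: 8 + 2 + 8 + 4 + 6 = 28
Toulouse→Nantes→Rennes→Strasbourg→Nice: 8 + 2 + 8 + 3 = 21
Best route has total 18.

18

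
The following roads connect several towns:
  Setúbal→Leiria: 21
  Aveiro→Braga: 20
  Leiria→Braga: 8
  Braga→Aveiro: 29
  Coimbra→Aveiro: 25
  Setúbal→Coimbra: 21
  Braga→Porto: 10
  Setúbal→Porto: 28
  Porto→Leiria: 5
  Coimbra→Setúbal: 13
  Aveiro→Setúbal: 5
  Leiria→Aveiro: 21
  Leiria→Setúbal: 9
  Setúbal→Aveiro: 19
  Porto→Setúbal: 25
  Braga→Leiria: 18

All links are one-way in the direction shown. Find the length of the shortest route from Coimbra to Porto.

Comparing a few candidate routes:
Coimbra -> Setúbal -> Porto: 13 + 28 = 41
Coimbra -> Setúbal -> Leiria -> Braga -> Porto: 13 + 21 + 8 + 10 = 52
Coimbra -> Aveiro -> Braga -> Porto: 25 + 20 + 10 = 55
Best route has total 41.

41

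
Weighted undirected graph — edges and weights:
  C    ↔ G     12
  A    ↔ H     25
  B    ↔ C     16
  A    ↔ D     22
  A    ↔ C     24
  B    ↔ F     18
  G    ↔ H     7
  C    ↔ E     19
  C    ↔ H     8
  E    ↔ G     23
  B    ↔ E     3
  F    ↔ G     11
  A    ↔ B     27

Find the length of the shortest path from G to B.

A few of the G→B routes:
G - C - B: 12 + 16 = 28
G - E - B: 23 + 3 = 26
G - F - B: 11 + 18 = 29
G - H - C - B: 7 + 8 + 16 = 31
Best route has total 26.

26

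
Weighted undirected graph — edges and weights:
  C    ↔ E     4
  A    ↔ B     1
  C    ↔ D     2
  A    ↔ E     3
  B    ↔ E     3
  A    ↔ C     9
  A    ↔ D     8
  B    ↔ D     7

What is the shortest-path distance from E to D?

Checking several routes:
E→C→D: 4 + 2 = 6
E→B→A→D: 3 + 1 + 8 = 12
E→A→D: 3 + 8 = 11
E→B→D: 3 + 7 = 10
E→A→B→D: 3 + 1 + 7 = 11
E→A→C→D: 3 + 9 + 2 = 14
Shortest: 6.

6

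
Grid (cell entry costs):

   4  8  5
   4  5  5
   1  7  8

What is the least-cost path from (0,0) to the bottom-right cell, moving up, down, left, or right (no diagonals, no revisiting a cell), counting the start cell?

One optimal route is [0,0] -> [1,0] -> [2,0] -> [2,1] -> [2,2].
Its cost is 4 + 4 + 1 + 7 + 8 = 24.

24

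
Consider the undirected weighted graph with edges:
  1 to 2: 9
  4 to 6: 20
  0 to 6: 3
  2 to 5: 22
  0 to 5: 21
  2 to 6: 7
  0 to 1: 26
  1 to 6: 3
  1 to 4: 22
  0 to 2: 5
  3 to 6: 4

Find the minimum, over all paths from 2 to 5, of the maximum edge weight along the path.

21

Some routes from 2 to 5:
2 -> 5: max(22) = 22
2 -> 0 -> 5: max(5, 21) = 21
2 -> 1 -> 6 -> 0 -> 5: max(9, 3, 3, 21) = 21
2 -> 6 -> 0 -> 5: max(7, 3, 21) = 21
2 -> 1 -> 0 -> 5: max(9, 26, 21) = 26
2 -> 1 -> 4 -> 6 -> 0 -> 5: max(9, 22, 20, 3, 21) = 22
Smallest bottleneck: 21.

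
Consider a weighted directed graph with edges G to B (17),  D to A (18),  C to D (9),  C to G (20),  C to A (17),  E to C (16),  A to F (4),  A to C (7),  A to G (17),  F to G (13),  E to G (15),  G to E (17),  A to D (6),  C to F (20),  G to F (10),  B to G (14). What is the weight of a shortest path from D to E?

Routes from D to E:
D→A→C→F→G→E: 18 + 7 + 20 + 13 + 17 = 75
D→A→G→E: 18 + 17 + 17 = 52
D→A→F→G→E: 18 + 4 + 13 + 17 = 52
D→A→C→G→E: 18 + 7 + 20 + 17 = 62
The minimum is 52.

52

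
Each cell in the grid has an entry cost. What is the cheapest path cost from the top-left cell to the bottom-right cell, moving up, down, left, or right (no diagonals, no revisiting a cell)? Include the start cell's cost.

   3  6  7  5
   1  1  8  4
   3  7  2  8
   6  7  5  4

Best path: (0,0) (1,0) (1,1) (2,1) (2,2) (3,2) (3,3)
Cost: 3 + 1 + 1 + 7 + 2 + 5 + 4 = 23

23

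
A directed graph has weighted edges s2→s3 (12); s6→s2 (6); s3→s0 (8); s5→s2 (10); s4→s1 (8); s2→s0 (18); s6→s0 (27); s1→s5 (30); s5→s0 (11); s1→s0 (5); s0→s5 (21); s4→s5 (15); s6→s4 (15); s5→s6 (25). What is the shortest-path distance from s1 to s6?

Paths from s1 to s6:
s1 -> s0 -> s5 -> s6: 5 + 21 + 25 = 51
s1 -> s5 -> s6: 30 + 25 = 55
The minimum is 51.

51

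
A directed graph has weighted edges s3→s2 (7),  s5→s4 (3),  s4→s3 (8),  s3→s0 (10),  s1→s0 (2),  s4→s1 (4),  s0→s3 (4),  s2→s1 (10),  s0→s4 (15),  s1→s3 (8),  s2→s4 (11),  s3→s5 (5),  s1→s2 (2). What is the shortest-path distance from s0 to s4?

Paths from s0 to s4:
s0→s4: 15
s0→s3→s5→s4: 4 + 5 + 3 = 12
s0→s3→s2→s4: 4 + 7 + 11 = 22
The minimum is 12.

12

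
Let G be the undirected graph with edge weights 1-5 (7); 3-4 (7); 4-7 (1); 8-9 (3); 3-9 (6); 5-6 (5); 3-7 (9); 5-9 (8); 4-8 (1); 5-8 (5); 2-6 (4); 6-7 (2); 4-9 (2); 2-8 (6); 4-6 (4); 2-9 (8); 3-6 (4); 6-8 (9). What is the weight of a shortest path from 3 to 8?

Comparing a few candidate routes:
3 - 6 - 7 - 4 - 8: 4 + 2 + 1 + 1 = 8
3 - 9 - 4 - 8: 6 + 2 + 1 = 9
3 - 6 - 4 - 8: 4 + 4 + 1 = 9
3 - 9 - 8: 6 + 3 = 9
3 - 4 - 8: 7 + 1 = 8
Shortest: 8.

8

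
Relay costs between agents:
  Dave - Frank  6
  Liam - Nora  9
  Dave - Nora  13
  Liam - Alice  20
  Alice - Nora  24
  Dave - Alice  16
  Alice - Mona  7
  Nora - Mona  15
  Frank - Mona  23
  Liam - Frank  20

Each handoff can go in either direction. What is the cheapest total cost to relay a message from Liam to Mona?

A few of the Liam→Mona routes:
Liam→Nora→Mona: 9 + 15 = 24
Liam→Nora→Alice→Mona: 9 + 24 + 7 = 40
Liam→Frank→Mona: 20 + 23 = 43
Liam→Alice→Mona: 20 + 7 = 27
Best route has total 24.

24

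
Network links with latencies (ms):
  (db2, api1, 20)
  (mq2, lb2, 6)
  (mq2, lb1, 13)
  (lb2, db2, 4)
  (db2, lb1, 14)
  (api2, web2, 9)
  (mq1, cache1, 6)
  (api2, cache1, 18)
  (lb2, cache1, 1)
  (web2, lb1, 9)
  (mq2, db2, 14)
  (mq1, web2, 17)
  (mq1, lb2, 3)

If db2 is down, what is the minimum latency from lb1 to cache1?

20

A few of the lb1→cache1 routes:
lb1-web2-api2-cache1: 9 + 9 + 18 = 36
lb1-web2-mq1-cache1: 9 + 17 + 6 = 32
lb1-mq2-lb2-cache1: 13 + 6 + 1 = 20
lb1-mq2-lb2-mq1-cache1: 13 + 6 + 3 + 6 = 28
lb1-web2-mq1-lb2-cache1: 9 + 17 + 3 + 1 = 30
Shortest: 20 ms.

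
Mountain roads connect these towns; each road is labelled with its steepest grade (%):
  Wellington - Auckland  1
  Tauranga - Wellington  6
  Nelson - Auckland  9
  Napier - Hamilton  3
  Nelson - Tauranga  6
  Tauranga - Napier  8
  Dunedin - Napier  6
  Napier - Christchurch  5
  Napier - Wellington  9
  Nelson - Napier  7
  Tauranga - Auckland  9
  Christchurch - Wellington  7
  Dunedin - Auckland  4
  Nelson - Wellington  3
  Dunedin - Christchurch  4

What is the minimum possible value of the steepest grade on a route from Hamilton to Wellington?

Checking several routes:
Hamilton→Napier→Christchurch→Wellington: max(3, 5, 7) = 7
Hamilton→Napier→Dunedin→Christchurch→Wellington: max(3, 6, 4, 7) = 7
Hamilton→Napier→Dunedin→Auckland→Wellington: max(3, 6, 4, 1) = 6
Hamilton→Napier→Christchurch→Dunedin→Auckland→Wellington: max(3, 5, 4, 4, 1) = 5
Smallest bottleneck: 5%.

5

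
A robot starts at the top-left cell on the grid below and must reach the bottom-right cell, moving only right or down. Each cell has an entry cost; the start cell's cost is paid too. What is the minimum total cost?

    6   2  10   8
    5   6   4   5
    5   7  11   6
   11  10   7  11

40

Path r0c0 → r0c1 → r1c1 → r1c2 → r1c3 → r2c3 → r3c3: 6 + 2 + 6 + 4 + 5 + 6 + 11 = 40.
For comparison, the top-then-right route costs 48.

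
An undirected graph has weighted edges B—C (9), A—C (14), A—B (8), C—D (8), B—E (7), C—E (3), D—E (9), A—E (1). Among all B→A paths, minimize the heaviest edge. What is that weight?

7

Checking several routes:
B-E-A: max(7, 1) = 7
B-A: max(8) = 8
B-C-E-A: max(9, 3, 1) = 9
B-C-D-E-A: max(9, 8, 9, 1) = 9
Smallest bottleneck: 7.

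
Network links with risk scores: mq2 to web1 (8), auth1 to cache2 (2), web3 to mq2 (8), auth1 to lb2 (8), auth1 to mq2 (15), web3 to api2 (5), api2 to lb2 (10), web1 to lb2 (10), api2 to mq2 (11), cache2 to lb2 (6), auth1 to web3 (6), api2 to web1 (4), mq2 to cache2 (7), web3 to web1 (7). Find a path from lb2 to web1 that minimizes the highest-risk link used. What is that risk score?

Comparing a few candidate routes:
lb2-cache2-mq2-web3-web1: max(6, 7, 8, 7) = 8
lb2-cache2-mq2-web3-api2-web1: max(6, 7, 8, 5, 4) = 8
lb2-cache2-auth1-web3-api2-web1: max(6, 2, 6, 5, 4) = 6
lb2-cache2-auth1-web3-web1: max(6, 2, 6, 7) = 7
lb2-cache2-auth1-web3-mq2-web1: max(6, 2, 6, 8, 8) = 8
Smallest bottleneck: 6.

6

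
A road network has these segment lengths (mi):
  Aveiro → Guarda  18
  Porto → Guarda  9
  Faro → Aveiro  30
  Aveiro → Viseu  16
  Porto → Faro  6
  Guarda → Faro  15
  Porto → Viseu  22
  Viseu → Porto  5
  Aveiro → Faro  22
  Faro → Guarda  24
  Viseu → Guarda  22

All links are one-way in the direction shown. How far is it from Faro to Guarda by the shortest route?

24

Routes from Faro to Guarda:
Faro - Aveiro - Guarda: 30 + 18 = 48
Faro - Guarda: 24
Faro - Aveiro - Viseu - Guarda: 30 + 16 + 22 = 68
Faro - Aveiro - Viseu - Porto - Guarda: 30 + 16 + 5 + 9 = 60
The minimum is 24 mi.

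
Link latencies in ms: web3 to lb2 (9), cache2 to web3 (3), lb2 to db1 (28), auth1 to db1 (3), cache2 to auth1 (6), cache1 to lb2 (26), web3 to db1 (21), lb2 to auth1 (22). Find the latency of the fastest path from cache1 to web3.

35

Checking several routes:
cache1 → lb2 → web3: 26 + 9 = 35
cache1 → lb2 → auth1 → db1 → web3: 26 + 22 + 3 + 21 = 72
cache1 → lb2 → db1 → auth1 → cache2 → web3: 26 + 28 + 3 + 6 + 3 = 66
cache1 → lb2 → auth1 → cache2 → web3: 26 + 22 + 6 + 3 = 57
The minimum is 35 ms.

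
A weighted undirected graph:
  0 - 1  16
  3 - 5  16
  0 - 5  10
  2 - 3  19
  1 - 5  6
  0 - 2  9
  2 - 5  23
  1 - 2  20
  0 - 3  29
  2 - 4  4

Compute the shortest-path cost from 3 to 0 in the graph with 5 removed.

28

Routes from 3 to 0 avoiding 5:
3→2→1→0: 19 + 20 + 16 = 55
3→0: 29
3→2→0: 19 + 9 = 28
Shortest: 28.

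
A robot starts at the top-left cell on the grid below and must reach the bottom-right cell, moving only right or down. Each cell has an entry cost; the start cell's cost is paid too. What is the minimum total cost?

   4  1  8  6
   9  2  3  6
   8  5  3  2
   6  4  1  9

One optimal route is r0c0 r0c1 r1c1 r1c2 r2c2 r3c2 r3c3.
Its cost is 4 + 1 + 2 + 3 + 3 + 1 + 9 = 23.
For comparison, the top-then-right route costs 36.

23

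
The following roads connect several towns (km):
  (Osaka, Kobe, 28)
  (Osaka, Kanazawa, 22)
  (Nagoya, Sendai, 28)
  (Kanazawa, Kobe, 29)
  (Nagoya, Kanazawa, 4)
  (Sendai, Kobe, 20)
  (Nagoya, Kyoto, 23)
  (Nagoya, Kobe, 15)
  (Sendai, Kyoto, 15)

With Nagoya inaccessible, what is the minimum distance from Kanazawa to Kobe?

Routes from Kanazawa to Kobe avoiding Nagoya:
Kanazawa-Osaka-Kobe: 22 + 28 = 50
Kanazawa-Kobe: 29
Best route has total 29 km.

29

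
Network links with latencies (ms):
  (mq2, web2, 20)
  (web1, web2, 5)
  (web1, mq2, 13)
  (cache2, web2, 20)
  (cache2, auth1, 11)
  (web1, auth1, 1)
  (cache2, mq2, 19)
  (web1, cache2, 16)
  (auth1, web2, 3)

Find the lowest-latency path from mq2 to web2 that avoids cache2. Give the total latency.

17

Candidate routes:
mq2 - web1 - auth1 - web2: 13 + 1 + 3 = 17
mq2 - web2: 20
mq2 - web1 - web2: 13 + 5 = 18
The minimum is 17 ms.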